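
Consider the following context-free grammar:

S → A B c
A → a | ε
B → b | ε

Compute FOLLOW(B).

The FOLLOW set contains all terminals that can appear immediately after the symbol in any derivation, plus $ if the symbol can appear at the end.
B occurs in S → A B c, immediately followed by the terminal c. So FOLLOW(B) = {c}.

Final answer: {c}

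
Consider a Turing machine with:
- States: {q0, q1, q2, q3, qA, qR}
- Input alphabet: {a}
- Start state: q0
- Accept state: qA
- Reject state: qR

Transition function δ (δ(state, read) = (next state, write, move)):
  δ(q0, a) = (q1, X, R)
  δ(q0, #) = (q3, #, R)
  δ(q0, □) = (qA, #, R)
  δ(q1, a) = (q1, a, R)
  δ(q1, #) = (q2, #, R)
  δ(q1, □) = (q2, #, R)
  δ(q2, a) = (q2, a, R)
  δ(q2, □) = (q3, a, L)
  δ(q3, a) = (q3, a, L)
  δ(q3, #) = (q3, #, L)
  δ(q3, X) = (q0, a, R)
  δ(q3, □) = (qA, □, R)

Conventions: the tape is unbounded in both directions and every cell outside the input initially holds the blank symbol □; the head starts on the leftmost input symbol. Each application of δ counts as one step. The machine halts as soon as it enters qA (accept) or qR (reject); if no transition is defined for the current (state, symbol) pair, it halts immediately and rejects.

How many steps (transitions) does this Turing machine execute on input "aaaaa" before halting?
Trace (configuration after each step, as tape_left[state]tape_right with head position):
Step 0: [q0]aaaaa (head at position 0)
Step 1: X[q1]aaaa (head 1)
Step 2: Xa[q1]aaa (head 2)
Step 3: Xaa[q1]aa (head 3)
Step 4: Xaaa[q1]a (head 4)
Step 5: Xaaaa[q1]□ (head 5)
Step 6: Xaaaa#[q2]□ (head 6)
Step 7: Xaaaa[q3]#a (head 5)
Step 8: Xaaa[q3]a#a (head 4)
Step 9: Xaa[q3]aa#a (head 3)
Step 10: Xa[q3]aaa#a (head 2)
Step 11: X[q3]aaaa#a (head 1)
Step 12: [q3]Xaaaa#a (head 0)
Step 13: a[q0]aaaa#a (head 1)
Step 14: aX[q1]aaa#a (head 2)
Step 15: aXa[q1]aa#a (head 3)
Step 16: aXaa[q1]a#a (head 4)
Step 17: aXaaa[q1]#a (head 5)
Step 18: aXaaa#[q2]a (head 6)
Step 19: aXaaa#a[q2]□ (head 7)
Step 20: aXaaa#[q3]aa (head 6)
Step 21: aXaaa[q3]#aa (head 5)
Step 22: aXaa[q3]a#aa (head 4)
Step 23: aXa[q3]aa#aa (head 3)
Step 24: aX[q3]aaa#aa (head 2)
Step 25: a[q3]Xaaa#aa (head 1)
Step 26: aa[q0]aaa#aa (head 2)
Step 27: aaX[q1]aa#aa (head 3)
Step 28: aaXa[q1]a#aa (head 4)
Step 29: aaXaa[q1]#aa (head 5)
Step 30: aaXaa#[q2]aa (head 6)
Step 31: aaXaa#a[q2]a (head 7)
Step 32: aaXaa#aa[q2]□ (head 8)
Step 33: aaXaa#a[q3]aa (head 7)
Step 34: aaXaa#[q3]aaa (head 6)
Step 35: aaXaa[q3]#aaa (head 5)
Step 36: aaXa[q3]a#aaa (head 4)
Step 37: aaX[q3]aa#aaa (head 3)
Step 38: aa[q3]Xaa#aaa (head 2)
Step 39: aaa[q0]aa#aaa (head 3)
Step 40: aaaX[q1]a#aaa (head 4)
Step 41: aaaXa[q1]#aaa (head 5)
Step 42: aaaXa#[q2]aaa (head 6)
Step 43: aaaXa#a[q2]aa (head 7)
Step 44: aaaXa#aa[q2]a (head 8)
Step 45: aaaXa#aaa[q2]□ (head 9)
Step 46: aaaXa#aa[q3]aa (head 8)
Step 47: aaaXa#a[q3]aaa (head 7)
Step 48: aaaXa#[q3]aaaa (head 6)
Step 49: aaaXa[q3]#aaaa (head 5)
Step 50: aaaX[q3]a#aaaa (head 4)
Step 51: aaa[q3]Xa#aaaa (head 3)
Step 52: aaaa[q0]a#aaaa (head 4)
Step 53: aaaaX[q1]#aaaa (head 5)
Step 54: aaaaX#[q2]aaaa (head 6)
Step 55: aaaaX#a[q2]aaa (head 7)
Step 56: aaaaX#aa[q2]aa (head 8)
Step 57: aaaaX#aaa[q2]a (head 9)
Step 58: aaaaX#aaaa[q2]□ (head 10)
Step 59: aaaaX#aaa[q3]aa (head 9)
Step 60: aaaaX#aa[q3]aaa (head 8)
Step 61: aaaaX#a[q3]aaaa (head 7)
Step 62: aaaaX#[q3]aaaaa (head 6)
Step 63: aaaaX[q3]#aaaaa (head 5)
Step 64: aaaa[q3]X#aaaaa (head 4)
Step 65: aaaaa[q0]#aaaaa (head 5)
Step 66: aaaaa#[q3]aaaaa (head 6)
Step 67: aaaaa[q3]#aaaaa (head 5)
Step 68: aaaa[q3]a#aaaaa (head 4)
Step 69: aaa[q3]aa#aaaaa (head 3)
Step 70: aa[q3]aaa#aaaaa (head 2)
Step 71: a[q3]aaaa#aaaaa (head 1)
Step 72: [q3]aaaaa#aaaaa (head 0)
Step 73: [q3]□aaaaa#aaaaa (head -1)
Step 74: □[qA]aaaaa#aaaaa (head 0)
The machine is in qA, so it halts and accepts.
Number of transitions executed: 74.

Final answer: 74 steps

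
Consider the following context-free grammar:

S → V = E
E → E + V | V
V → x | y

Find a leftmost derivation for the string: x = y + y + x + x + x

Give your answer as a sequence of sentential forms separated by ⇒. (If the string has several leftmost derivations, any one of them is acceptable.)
Start with S.
Step 1: the leftmost non-terminal is S; apply S → V = E:  V = E
Step 2: the leftmost non-terminal is V; apply V → x:  x = E
Step 3: the leftmost non-terminal is E; apply E → E + V:  x = E + V
Step 4: the leftmost non-terminal is E; apply E → E + V:  x = E + V + V
Step 5: the leftmost non-terminal is E; apply E → E + V:  x = E + V + V + V
Step 6: the leftmost non-terminal is E; apply E → E + V:  x = E + V + V + V + V
Step 7: the leftmost non-terminal is E; apply E → V:  x = V + V + V + V + V
Step 8: the leftmost non-terminal is V; apply V → y:  x = y + V + V + V + V
Step 9: the leftmost non-terminal is V; apply V → y:  x = y + y + V + V + V
Step 10: the leftmost non-terminal is V; apply V → x:  x = y + y + x + V + V
Step 11: the leftmost non-terminal is V; apply V → x:  x = y + y + x + x + V
Step 12: the leftmost non-terminal is V; apply V → x:  x = y + y + x + x + x

Final answer: S ⇒ V = E ⇒ x = E ⇒ x = E + V ⇒ x = E + V + V ⇒ x = E + V + V + V ⇒ x = E + V + V + V + V ⇒ x = V + V + V + V + V ⇒ x = y + V + V + V + V ⇒ x = y + y + V + V + V ⇒ x = y + y + x + V + V ⇒ x = y + y + x + x + V ⇒ x = y + y + x + x + x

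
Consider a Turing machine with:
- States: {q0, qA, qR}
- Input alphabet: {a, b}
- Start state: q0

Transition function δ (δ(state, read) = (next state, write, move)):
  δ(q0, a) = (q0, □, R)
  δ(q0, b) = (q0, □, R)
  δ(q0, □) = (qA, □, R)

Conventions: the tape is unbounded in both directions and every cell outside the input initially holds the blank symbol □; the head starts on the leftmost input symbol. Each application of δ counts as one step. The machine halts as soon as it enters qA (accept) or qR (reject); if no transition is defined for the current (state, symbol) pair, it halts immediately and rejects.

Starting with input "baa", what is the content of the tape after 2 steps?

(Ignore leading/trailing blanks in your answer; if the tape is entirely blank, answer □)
Step 0: [q0]baa (head at position 0)
Step 1: δ(q0, b) = (q0, □, R)  ⊢  □[q0]aa (head at position 1)
Step 2: δ(q0, a) = (q0, □, R)  ⊢  □□[q0]a (head at position 2)
Tape after 2 steps (ignoring surrounding blanks): a

Final answer: Tape: a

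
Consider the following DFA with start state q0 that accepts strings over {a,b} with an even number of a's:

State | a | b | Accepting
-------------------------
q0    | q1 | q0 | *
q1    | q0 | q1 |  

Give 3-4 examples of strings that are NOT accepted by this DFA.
Any strings that end in a non-accepting state work; for example:
"ba": q0 → q0 → q1; q1 is not accepting → rejected
"bab": q0 → q0 → q1 → q1; q1 is not accepting → rejected
"aaba": q0 → q1 → q0 → q0 → q1; q1 is not accepting → rejected
"bbab": q0 → q0 → q0 → q1 → q1; q1 is not accepting → rejected

Final answer: "ba", "bab", "aaba", "bbab"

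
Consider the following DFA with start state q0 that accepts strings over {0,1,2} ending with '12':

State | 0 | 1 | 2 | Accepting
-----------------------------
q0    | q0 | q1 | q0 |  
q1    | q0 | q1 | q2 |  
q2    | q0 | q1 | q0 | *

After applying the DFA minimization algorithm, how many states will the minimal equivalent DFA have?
All 3 states are reachable from q0, so none can be removed as unreachable.
Table-filling: first mark every (accepting, non-accepting) pair as distinguishable (accepting: {q2}; non-accepting: {q0, q1}).
Round 1: (q0, q1) on '2' go to q0 and q2, already distinguishable → mark.
Every pair of states is distinguishable, so the DFA is already minimal.
Equivalence classes: {q0}, {q1}, {q2} → 3 states.

Final answer: 3 states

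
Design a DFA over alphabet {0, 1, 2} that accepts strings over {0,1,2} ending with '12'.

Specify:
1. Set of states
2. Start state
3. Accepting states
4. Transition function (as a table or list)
One valid DFA (any DFA recognizing the same language is acceptable):
States: {q0, q1, q2}
Start: q0
Accepting: {q2}
Transitions (accepting states marked with *):
State | 0 | 1 | 2 | Accepting
-----------------------------
q0    | q0 | q1 | q0 |  
q1    | q0 | q1 | q2 |  
q2    | q0 | q1 | q0 | *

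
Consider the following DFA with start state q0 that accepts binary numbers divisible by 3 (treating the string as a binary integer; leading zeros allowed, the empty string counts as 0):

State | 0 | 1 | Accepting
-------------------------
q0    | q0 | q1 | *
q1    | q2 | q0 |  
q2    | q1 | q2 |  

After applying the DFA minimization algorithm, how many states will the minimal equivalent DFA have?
All 3 states are reachable from q0, so none can be removed as unreachable.
Table-filling: first mark every (accepting, non-accepting) pair as distinguishable (accepting: {q0}; non-accepting: {q1, q2}).
Round 1: (q1, q2) on '1' go to q0 and q2, already distinguishable → mark.
Every pair of states is distinguishable, so the DFA is already minimal.
Equivalence classes: {q0}, {q1}, {q2} → 3 states.

Final answer: 3 states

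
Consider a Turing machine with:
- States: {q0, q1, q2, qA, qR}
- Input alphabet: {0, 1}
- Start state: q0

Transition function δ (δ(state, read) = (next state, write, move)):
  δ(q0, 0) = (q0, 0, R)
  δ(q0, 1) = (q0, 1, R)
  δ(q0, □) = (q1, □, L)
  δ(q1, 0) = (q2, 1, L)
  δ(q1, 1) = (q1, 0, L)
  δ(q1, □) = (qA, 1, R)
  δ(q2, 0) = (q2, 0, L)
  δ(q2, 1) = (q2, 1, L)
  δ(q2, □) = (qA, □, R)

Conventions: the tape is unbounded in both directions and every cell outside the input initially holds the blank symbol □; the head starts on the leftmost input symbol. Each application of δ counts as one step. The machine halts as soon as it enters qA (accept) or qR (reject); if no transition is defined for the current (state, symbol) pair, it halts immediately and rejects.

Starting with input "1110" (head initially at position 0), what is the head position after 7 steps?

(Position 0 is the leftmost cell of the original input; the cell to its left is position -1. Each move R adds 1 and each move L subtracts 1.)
Step 0: [q0]1110 (head at position 0)
Step 1: δ(q0, 1) = (q0, 1, R)  ⊢  1[q0]110 (head at position 1)
Step 2: δ(q0, 1) = (q0, 1, R)  ⊢  11[q0]10 (head at position 2)
Step 3: δ(q0, 1) = (q0, 1, R)  ⊢  111[q0]0 (head at position 3)
Step 4: δ(q0, 0) = (q0, 0, R)  ⊢  1110[q0]□ (head at position 4)
Step 5: δ(q0, □) = (q1, □, L)  ⊢  111[q1]0□ (head at position 3)
Step 6: δ(q1, 0) = (q2, 1, L)  ⊢  11[q2]11□ (head at position 2)
Step 7: δ(q2, 1) = (q2, 1, L)  ⊢  1[q2]111□ (head at position 1)
Head position after 7 steps: 1

Final answer: Position 1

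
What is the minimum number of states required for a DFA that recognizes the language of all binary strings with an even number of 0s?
Language: binary strings with an even number of 0s
Lower bound (Myhill–Nerode): the prefixes ε, 0 are pairwise distinguishable:
  ε vs 0: suffix ε distinguishes them (ε has zero 0s (accepted), 0 has one 0 (rejected))
So any DFA needs at least 2 states.
Upper bound: a DFA with 2 states exists (one state per class above).
Minimum states: 2

Final answer: 2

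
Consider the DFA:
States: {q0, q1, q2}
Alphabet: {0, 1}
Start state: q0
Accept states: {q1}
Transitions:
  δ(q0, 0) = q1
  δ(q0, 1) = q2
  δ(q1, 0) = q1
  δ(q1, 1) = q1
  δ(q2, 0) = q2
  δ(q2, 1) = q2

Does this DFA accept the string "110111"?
Processing string "110111":
  q0 --1--> q2
  q2 --1--> q2
  q2 --0--> q2
  q2 --1--> q2
  q2 --1--> q2
  q2 --1--> q2
Final state: q2
Accept states: {q1}
q2 is not an accept state, so the string is rejected.

Final answer: No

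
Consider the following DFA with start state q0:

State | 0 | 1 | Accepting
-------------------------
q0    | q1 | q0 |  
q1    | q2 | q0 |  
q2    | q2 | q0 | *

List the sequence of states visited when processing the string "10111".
q0 → q0 → q1 → q0 → q0 → q0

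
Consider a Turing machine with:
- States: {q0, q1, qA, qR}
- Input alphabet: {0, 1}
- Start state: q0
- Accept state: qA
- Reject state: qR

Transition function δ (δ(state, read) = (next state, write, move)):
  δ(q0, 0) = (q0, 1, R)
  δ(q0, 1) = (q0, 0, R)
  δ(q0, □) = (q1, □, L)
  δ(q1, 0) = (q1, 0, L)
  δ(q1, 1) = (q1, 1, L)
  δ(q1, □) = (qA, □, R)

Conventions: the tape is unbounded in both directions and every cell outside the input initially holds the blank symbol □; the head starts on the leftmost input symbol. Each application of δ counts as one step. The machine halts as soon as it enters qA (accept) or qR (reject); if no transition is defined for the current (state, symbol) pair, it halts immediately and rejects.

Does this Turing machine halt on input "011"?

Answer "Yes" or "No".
Step 0: [q0]011 (head at position 0)
Step 1: δ(q0, 0) = (q0, 1, R)  ⊢  1[q0]11 (head at position 1)
Step 2: δ(q0, 1) = (q0, 0, R)  ⊢  10[q0]1 (head at position 2)
Step 3: δ(q0, 1) = (q0, 0, R)  ⊢  100[q0]□ (head at position 3)
Step 4: δ(q0, □) = (q1, □, L)  ⊢  10[q1]0□ (head at position 2)
Step 5: δ(q1, 0) = (q1, 0, L)  ⊢  1[q1]00□ (head at position 1)
Step 6: δ(q1, 0) = (q1, 0, L)  ⊢  [q1]100□ (head at position 0)
Step 7: δ(q1, 1) = (q1, 1, L)  ⊢  [q1]□100□ (head at position -1)
Step 8: δ(q1, □) = (qA, □, R)  ⊢  □[qA]100□ (head at position 0)
The machine is in qA, so it halts and accepts.
It halts after 8 steps.

Final answer: Yes - halts after 8 steps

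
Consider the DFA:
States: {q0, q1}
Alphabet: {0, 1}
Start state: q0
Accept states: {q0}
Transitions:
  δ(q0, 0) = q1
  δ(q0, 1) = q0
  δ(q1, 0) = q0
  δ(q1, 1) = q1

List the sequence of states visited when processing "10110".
Starting at q0
Read '1': q0 -> q0
Read '0': q0 -> q1
Read '1': q1 -> q1
Read '1': q1 -> q1
Read '0': q1 -> q0

Final answer: q0 -> q0 -> q1 -> q1 -> q1 -> q0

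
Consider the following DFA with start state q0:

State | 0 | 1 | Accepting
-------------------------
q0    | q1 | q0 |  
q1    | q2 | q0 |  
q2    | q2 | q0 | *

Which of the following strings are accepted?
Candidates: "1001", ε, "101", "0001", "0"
"1001": q0 → q0 → q1 → q2 → q0; q0 is not accepting → rejected
ε: q0; q0 is not accepting → rejected
"101": q0 → q0 → q1 → q0; q0 is not accepting → rejected
"0001": q0 → q1 → q2 → q2 → q0; q0 is not accepting → rejected
"0": q0 → q1; q1 is not accepting → rejected

Final answer: None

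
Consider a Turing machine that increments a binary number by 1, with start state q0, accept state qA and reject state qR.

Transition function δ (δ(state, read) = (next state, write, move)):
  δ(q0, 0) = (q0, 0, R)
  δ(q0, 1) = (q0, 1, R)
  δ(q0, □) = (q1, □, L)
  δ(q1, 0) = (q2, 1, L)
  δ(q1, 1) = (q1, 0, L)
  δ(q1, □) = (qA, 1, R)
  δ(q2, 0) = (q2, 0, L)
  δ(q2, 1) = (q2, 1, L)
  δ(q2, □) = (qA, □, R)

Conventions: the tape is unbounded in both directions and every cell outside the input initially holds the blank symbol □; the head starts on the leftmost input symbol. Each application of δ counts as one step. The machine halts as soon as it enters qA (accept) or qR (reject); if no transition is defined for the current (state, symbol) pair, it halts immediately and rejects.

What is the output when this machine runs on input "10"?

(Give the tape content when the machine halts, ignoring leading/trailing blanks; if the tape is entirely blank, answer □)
Step 0: [q0]10 (head at position 0)
Step 1: δ(q0, 1) = (q0, 1, R)  ⊢  1[q0]0 (head at position 1)
Step 2: δ(q0, 0) = (q0, 0, R)  ⊢  10[q0]□ (head at position 2)
Step 3: δ(q0, □) = (q1, □, L)  ⊢  1[q1]0□ (head at position 1)
Step 4: δ(q1, 0) = (q2, 1, L)  ⊢  [q2]11□ (head at position 0)
Step 5: δ(q2, 1) = (q2, 1, L)  ⊢  [q2]□11□ (head at position -1)
Step 6: δ(q2, □) = (qA, □, R)  ⊢  □[qA]11□ (head at position 0)
The machine is in qA, so it halts and accepts.
Tape content when halted (ignoring surrounding blanks): 11

Final answer: Output: 11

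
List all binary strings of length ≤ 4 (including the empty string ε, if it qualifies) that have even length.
Checking every binary string of length 0 to 4:
  Length 0: accepted: ε | rejected: (none)
  Length 1: accepted: (none) | rejected: 0, 1
  Length 2: accepted: 00, 01, 10, 11 | rejected: (none)
  Length 3: accepted: (none) | rejected: 000, 001, 010, 011, 100, 101, 110, 111
  Length 4: accepted: 0000, 0001, 0010, 0011, 0100, 0101, 0110, 0111, 1000, 1001, 1010, 1011, 1100, 1101, 1110, 1111 | rejected: (none)
Total: 21 string(s).

Final answer: ε, 00, 01, 10, 11, 0000, 0001, 0010, 0011, 0100, 0101, 0110, 0111, 1000, 1001, 1010, 1011, 1100, 1101, 1110, 1111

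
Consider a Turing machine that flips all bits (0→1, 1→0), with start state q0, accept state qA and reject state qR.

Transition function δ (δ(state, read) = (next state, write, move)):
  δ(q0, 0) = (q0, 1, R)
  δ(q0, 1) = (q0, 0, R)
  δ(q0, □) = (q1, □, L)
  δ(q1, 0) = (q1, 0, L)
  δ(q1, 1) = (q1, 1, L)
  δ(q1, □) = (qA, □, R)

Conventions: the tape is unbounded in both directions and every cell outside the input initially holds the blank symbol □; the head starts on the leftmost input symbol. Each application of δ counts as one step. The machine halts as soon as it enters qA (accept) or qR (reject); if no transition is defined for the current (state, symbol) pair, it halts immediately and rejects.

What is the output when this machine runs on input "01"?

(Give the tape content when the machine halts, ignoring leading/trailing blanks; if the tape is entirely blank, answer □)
Step 0: [q0]01 (head at position 0)
Step 1: δ(q0, 0) = (q0, 1, R)  ⊢  1[q0]1 (head at position 1)
Step 2: δ(q0, 1) = (q0, 0, R)  ⊢  10[q0]□ (head at position 2)
Step 3: δ(q0, □) = (q1, □, L)  ⊢  1[q1]0□ (head at position 1)
Step 4: δ(q1, 0) = (q1, 0, L)  ⊢  [q1]10□ (head at position 0)
Step 5: δ(q1, 1) = (q1, 1, L)  ⊢  [q1]□10□ (head at position -1)
Step 6: δ(q1, □) = (qA, □, R)  ⊢  □[qA]10□ (head at position 0)
The machine is in qA, so it halts and accepts.
Tape content when halted (ignoring surrounding blanks): 10

Final answer: Output: 10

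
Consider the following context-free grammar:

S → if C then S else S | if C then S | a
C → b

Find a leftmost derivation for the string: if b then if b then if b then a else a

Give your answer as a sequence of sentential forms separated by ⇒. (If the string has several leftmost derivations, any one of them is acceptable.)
Start with S.
Step 1: the leftmost non-terminal is S; apply S → if C then S else S:  if C then S else S
Step 2: the leftmost non-terminal is C; apply C → b:  if b then S else S
Step 3: the leftmost non-terminal is S; apply S → if C then S:  if b then if C then S else S
Step 4: the leftmost non-terminal is C; apply C → b:  if b then if b then S else S
Step 5: the leftmost non-terminal is S; apply S → if C then S:  if b then if b then if C then S else S
Step 6: the leftmost non-terminal is C; apply C → b:  if b then if b then if b then S else S
Step 7: the leftmost non-terminal is S; apply S → a:  if b then if b then if b then a else S
Step 8: the leftmost non-terminal is S; apply S → a:  if b then if b then if b then a else a

Final answer: S ⇒ if C then S else S ⇒ if b then S else S ⇒ if b then if C then S else S ⇒ if b then if b then S else S ⇒ if b then if b then if C then S else S ⇒ if b then if b then if b then S else S ⇒ if b then if b then if b then a else S ⇒ if b then if b then if b then a else a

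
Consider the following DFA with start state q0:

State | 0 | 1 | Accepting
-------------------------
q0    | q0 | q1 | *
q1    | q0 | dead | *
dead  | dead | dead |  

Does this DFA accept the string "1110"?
Start in q0.
Read '1': q0 → q1
Read '1': q1 → dead
Read '1': dead → dead
Read '0': dead → dead
Final state dead is not accepting, so the string is rejected.

Final answer: No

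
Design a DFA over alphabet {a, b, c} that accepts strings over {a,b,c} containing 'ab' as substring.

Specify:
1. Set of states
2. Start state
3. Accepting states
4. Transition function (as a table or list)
One valid DFA (any DFA recognizing the same language is acceptable):
States: {q0, q1, q2}
Start: q0
Accepting: {q2}
Transitions (accepting states marked with *):
State | a | b | c | Accepting
-----------------------------
q0    | q1 | q0 | q0 |  
q1    | q1 | q2 | q0 |  
q2    | q2 | q2 | q2 | *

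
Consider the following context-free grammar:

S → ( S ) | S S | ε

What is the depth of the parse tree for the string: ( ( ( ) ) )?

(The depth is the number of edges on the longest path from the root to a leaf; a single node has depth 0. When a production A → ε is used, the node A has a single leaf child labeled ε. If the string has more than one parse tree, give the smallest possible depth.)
The string is 3 nested pairs. The shallowest parse tree applies S → ( S ) 3 times (one node per nested pair, each a child of the previous) and then S → ε in the middle.
S nodes at depths 0..3, ε leaf at depth 4; parentheses leaves are at depths 1..3.
(Using S → S S with an S → ε child anywhere only adds levels, so it cannot give a shallower tree.)
Depth = 4.

Final answer: 4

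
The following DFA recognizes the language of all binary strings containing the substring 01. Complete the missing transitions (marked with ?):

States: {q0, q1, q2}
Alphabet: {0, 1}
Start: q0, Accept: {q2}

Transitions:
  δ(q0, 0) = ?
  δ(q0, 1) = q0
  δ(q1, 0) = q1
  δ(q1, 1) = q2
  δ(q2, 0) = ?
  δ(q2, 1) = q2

What each state remembers (consistent with the given transitions and accept states):
  q0: 01 not seen yet and the last symbol was not 0
  q1: 01 not seen yet and the last symbol was 0
  q2: the substring 01 has already been seen
Filling in the missing entries:
  δ(q0, 0): in q0 (01 not seen yet and the last symbol was not 0), after reading 0 we have: 01 not seen yet and the last symbol was 0 → q1
  δ(q2, 0): in q2 (the substring 01 has already been seen), after reading 0 we have: the substring 01 has already been seen → q2

Final answer: δ(q0, 0) = q1; δ(q2, 0) = q2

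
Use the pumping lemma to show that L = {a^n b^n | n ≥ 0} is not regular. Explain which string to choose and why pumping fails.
Language: L = {a^n b^n | n ≥ 0} (equal numbers of a's followed by b's)
Step 1: Assume for contradiction that L is regular, with pumping length p.
Step 2: Choose s = a^p b^p. Then s ∈ L (it has p a's followed by p b's) and |s| ≥ p.
Step 3: Consider any decomposition s = xyz with |xy| ≤ p and |y| > 0. Since |xy| ≤ p and the first p symbols of s are all a's, y = a^k for some k with 1 ≤ k ≤ p.
Step 4: Pumping up (i = 2): xy²z = a^(p+k) b^p, which has more a's than b's, so xy²z ∉ L.
This contradicts the pumping lemma, so L is not regular.

Final answer: Choose s = a^p b^p. Since |xy| ≤ p, y = a^k with k ≥ 1. Then xy²z = a^(p+k) b^p ∉ L.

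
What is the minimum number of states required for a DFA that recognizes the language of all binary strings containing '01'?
Language: binary strings containing '01'
Lower bound (Myhill–Nerode): the prefixes ε, 0, 01 are pairwise distinguishable:
  ε vs 01: suffix ε distinguishes them (ε is rejected, 01 is accepted)
  0 vs 01: suffix ε distinguishes them (0 is rejected, 01 is accepted)
  ε vs 0: suffix 1 distinguishes them (ε·1 = 1 is rejected, 0·1 = 01 is accepted)
So any DFA needs at least 3 states.
Upper bound: a DFA with 3 states exists (one state per class above: 'no progress', 'last symbol 0', and 'seen 01' (accepting sink)).
Minimum states: 3

Final answer: 3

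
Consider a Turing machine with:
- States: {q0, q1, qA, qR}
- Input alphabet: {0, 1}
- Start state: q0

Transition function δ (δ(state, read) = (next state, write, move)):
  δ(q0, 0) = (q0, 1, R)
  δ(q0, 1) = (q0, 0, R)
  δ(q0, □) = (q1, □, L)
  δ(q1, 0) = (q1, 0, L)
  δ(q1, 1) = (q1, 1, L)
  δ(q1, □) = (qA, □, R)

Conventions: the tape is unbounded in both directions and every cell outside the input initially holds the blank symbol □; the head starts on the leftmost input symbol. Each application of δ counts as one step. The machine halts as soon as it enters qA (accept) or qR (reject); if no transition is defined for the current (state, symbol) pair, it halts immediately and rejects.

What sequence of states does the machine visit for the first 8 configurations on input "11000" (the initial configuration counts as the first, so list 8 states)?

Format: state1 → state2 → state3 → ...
Step 0: [q0]11000 (head at position 0)
Step 1: δ(q0, 1) = (q0, 0, R)  ⊢  0[q0]1000 (head at position 1)
Step 2: δ(q0, 1) = (q0, 0, R)  ⊢  00[q0]000 (head at position 2)
Step 3: δ(q0, 0) = (q0, 1, R)  ⊢  001[q0]00 (head at position 3)
Step 4: δ(q0, 0) = (q0, 1, R)  ⊢  0011[q0]0 (head at position 4)
Step 5: δ(q0, 0) = (q0, 1, R)  ⊢  00111[q0]□ (head at position 5)
Step 6: δ(q0, □) = (q1, □, L)  ⊢  0011[q1]1□ (head at position 4)
Step 7: δ(q1, 1) = (q1, 1, L)  ⊢  001[q1]11□ (head at position 3)
Reading off the states of these 8 configurations: q0 → q0 → q0 → q0 → q0 → q0 → q1 → q1

Final answer: q0 → q0 → q0 → q0 → q0 → q0 → q1 → q1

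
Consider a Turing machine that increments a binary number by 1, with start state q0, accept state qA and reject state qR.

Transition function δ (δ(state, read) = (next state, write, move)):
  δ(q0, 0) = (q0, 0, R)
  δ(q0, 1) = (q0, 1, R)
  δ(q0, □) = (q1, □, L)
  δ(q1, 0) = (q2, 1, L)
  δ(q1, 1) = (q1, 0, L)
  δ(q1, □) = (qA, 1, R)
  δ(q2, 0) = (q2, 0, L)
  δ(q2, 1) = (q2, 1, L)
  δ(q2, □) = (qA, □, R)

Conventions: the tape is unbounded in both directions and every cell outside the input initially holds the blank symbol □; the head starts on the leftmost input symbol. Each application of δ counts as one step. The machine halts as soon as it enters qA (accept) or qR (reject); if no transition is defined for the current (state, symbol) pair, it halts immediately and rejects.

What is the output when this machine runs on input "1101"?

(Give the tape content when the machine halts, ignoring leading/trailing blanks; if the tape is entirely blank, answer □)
Step 0: [q0]1101 (head at position 0)
Step 1: δ(q0, 1) = (q0, 1, R)  ⊢  1[q0]101 (head at position 1)
Step 2: δ(q0, 1) = (q0, 1, R)  ⊢  11[q0]01 (head at position 2)
Step 3: δ(q0, 0) = (q0, 0, R)  ⊢  110[q0]1 (head at position 3)
Step 4: δ(q0, 1) = (q0, 1, R)  ⊢  1101[q0]□ (head at position 4)
Step 5: δ(q0, □) = (q1, □, L)  ⊢  110[q1]1□ (head at position 3)
Step 6: δ(q1, 1) = (q1, 0, L)  ⊢  11[q1]00□ (head at position 2)
Step 7: δ(q1, 0) = (q2, 1, L)  ⊢  1[q2]110□ (head at position 1)
Step 8: δ(q2, 1) = (q2, 1, L)  ⊢  [q2]1110□ (head at position 0)
Step 9: δ(q2, 1) = (q2, 1, L)  ⊢  [q2]□1110□ (head at position -1)
Step 10: δ(q2, □) = (qA, □, R)  ⊢  □[qA]1110□ (head at position 0)
The machine is in qA, so it halts and accepts.
Tape content when halted (ignoring surrounding blanks): 1110

Final answer: Output: 1110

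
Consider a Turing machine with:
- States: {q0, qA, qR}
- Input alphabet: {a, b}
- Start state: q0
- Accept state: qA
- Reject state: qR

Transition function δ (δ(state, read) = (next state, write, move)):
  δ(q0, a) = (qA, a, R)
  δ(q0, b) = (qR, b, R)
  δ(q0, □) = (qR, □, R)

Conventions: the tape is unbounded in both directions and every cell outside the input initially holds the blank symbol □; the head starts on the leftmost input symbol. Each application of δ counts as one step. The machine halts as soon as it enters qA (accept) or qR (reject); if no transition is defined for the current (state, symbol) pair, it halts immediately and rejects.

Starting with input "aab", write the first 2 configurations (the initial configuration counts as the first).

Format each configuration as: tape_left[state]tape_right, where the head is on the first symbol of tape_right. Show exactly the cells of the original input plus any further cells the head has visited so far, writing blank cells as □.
Step 0: [q0]aab (head at position 0)
Step 1: δ(q0, a) = (qA, a, R)  ⊢  a[qA]ab (head at position 1)

Final answer: [q0]aab ⊢ a[qA]ab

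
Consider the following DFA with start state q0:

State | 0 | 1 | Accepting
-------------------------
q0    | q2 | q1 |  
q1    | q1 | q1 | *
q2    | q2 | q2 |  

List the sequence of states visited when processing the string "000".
q0 → q2 → q2 → q2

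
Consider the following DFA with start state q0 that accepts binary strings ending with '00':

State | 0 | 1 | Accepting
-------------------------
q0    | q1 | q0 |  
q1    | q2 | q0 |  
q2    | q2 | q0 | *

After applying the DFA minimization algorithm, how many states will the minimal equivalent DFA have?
All 3 states are reachable from q0, so none can be removed as unreachable.
Table-filling: first mark every (accepting, non-accepting) pair as distinguishable (accepting: {q2}; non-accepting: {q0, q1}).
Round 1: (q0, q1) on '0' go to q1 and q2, already distinguishable → mark.
Every pair of states is distinguishable, so the DFA is already minimal.
Equivalence classes: {q0}, {q1}, {q2} → 3 states.

Final answer: 3 states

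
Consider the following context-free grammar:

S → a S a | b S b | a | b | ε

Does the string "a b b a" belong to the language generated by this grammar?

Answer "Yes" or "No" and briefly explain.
A derivation exists: S ⇒ a S a ⇒ a b S b a ⇒ a b b a (using S → a S a, S → b S b, then S → ε).

Final answer: Yes - a valid derivation exists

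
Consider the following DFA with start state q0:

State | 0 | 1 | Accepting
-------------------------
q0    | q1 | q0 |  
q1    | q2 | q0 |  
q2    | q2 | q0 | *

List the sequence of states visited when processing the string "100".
q0 → q0 → q1 → q2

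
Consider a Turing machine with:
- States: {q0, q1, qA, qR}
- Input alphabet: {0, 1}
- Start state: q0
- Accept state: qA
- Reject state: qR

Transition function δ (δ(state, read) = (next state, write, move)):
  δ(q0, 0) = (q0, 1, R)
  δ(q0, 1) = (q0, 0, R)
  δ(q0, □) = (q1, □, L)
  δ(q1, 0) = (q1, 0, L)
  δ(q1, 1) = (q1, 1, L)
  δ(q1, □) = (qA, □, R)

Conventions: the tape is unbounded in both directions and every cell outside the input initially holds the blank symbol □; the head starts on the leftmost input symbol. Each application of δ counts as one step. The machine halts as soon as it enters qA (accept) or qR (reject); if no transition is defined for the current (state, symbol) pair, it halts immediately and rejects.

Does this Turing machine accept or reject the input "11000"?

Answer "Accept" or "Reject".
Step 0: [q0]11000 (head at position 0)
Step 1: δ(q0, 1) = (q0, 0, R)  ⊢  0[q0]1000 (head at position 1)
Step 2: δ(q0, 1) = (q0, 0, R)  ⊢  00[q0]000 (head at position 2)
Step 3: δ(q0, 0) = (q0, 1, R)  ⊢  001[q0]00 (head at position 3)
Step 4: δ(q0, 0) = (q0, 1, R)  ⊢  0011[q0]0 (head at position 4)
Step 5: δ(q0, 0) = (q0, 1, R)  ⊢  00111[q0]□ (head at position 5)
Step 6: δ(q0, □) = (q1, □, L)  ⊢  0011[q1]1□ (head at position 4)
Step 7: δ(q1, 1) = (q1, 1, L)  ⊢  001[q1]11□ (head at position 3)
Step 8: δ(q1, 1) = (q1, 1, L)  ⊢  00[q1]111□ (head at position 2)
Step 9: δ(q1, 1) = (q1, 1, L)  ⊢  0[q1]0111□ (head at position 1)
Step 10: δ(q1, 0) = (q1, 0, L)  ⊢  [q1]00111□ (head at position 0)
Step 11: δ(q1, 0) = (q1, 0, L)  ⊢  [q1]□00111□ (head at position -1)
Step 12: δ(q1, □) = (qA, □, R)  ⊢  □[qA]00111□ (head at position 0)
The machine is in qA, so it halts and accepts.

Final answer: Accept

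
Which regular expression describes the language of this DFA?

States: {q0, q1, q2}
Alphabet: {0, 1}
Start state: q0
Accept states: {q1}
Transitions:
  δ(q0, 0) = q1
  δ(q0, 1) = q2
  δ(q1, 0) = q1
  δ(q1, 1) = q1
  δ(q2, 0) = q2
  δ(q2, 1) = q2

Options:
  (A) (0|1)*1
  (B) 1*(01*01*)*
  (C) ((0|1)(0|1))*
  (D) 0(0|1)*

Testing sample strings against the DFA:
  '1100' -> rejected
  '0000' -> accepted
  '0011' -> accepted
  '10101' -> rejected
Checking each option for a counterexample:
  (A) (0|1)*1: '0' is accepted by the DFA but does not match the regex → eliminated
  (B) 1*(01*01*)*: ε is rejected by the DFA but matches the regex → eliminated
  (C) ((0|1)(0|1))*: ε is rejected by the DFA but matches the regex → eliminated
  (D) 0(0|1)*: agrees with the DFA on all strings of length ≤ 4
Only (D) 0(0|1)* is consistent with the DFA.

Final answer: (D) 0(0|1)*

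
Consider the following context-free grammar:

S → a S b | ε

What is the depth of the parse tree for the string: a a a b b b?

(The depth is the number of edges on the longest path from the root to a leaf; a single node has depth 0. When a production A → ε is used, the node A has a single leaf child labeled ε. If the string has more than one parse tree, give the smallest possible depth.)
The only parse tree applies S → a S b 3 times (once per matching a…b pair) and then S → ε.
The S nodes sit at depths 0, 1, …, 3; the innermost S (depth 3) has the single child ε at depth 4.
The terminal leaves a, b are at depths 1..3, so the longest root-to-leaf path is S → S → … → S → ε with 4 edges.
Depth = 4.

Final answer: 4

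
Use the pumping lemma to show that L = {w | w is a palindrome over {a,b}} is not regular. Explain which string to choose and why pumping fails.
Language: L = {w | w is a palindrome over {a,b}} (strings that read the same forwards and backwards)
Step 1: Assume for contradiction that L is regular, with pumping length p.
Step 2: Choose s = a^p b a^p. Then s ∈ L (it reads the same forwards and backwards) and |s| ≥ p.
Step 3: Consider any decomposition s = xyz with |xy| ≤ p and |y| > 0. Since |xy| ≤ p and the first p symbols of s are all a's, y = a^k for some k with 1 ≤ k ≤ p.
Step 4: Pumping up (i = 2): xy²z = a^(p+k) b a^p. Its reverse is a^p b a^(p+k) ≠ a^(p+k) b a^p (the single b is no longer in the middle), so xy²z is not a palindrome and xy²z ∉ L.
This contradicts the pumping lemma, so L is not regular.

Final answer: Choose s = a^p b a^p. Since |xy| ≤ p, y = a^k with k ≥ 1. Then xy²z = a^(p+k) b a^p is not a palindrome, so ∉ L.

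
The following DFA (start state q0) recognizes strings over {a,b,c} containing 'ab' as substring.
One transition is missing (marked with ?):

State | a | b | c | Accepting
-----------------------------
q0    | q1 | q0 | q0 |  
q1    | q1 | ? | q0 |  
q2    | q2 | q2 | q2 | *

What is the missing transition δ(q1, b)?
q2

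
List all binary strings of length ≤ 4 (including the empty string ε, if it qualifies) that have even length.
Checking every binary string of length 0 to 4:
  Length 0: accepted: ε | rejected: (none)
  Length 1: accepted: (none) | rejected: 0, 1
  Length 2: accepted: 00, 01, 10, 11 | rejected: (none)
  Length 3: accepted: (none) | rejected: 000, 001, 010, 011, 100, 101, 110, 111
  Length 4: accepted: 0000, 0001, 0010, 0011, 0100, 0101, 0110, 0111, 1000, 1001, 1010, 1011, 1100, 1101, 1110, 1111 | rejected: (none)
Total: 21 string(s).

Final answer: ε, 00, 01, 10, 11, 0000, 0001, 0010, 0011, 0100, 0101, 0110, 0111, 1000, 1001, 1010, 1011, 1100, 1101, 1110, 1111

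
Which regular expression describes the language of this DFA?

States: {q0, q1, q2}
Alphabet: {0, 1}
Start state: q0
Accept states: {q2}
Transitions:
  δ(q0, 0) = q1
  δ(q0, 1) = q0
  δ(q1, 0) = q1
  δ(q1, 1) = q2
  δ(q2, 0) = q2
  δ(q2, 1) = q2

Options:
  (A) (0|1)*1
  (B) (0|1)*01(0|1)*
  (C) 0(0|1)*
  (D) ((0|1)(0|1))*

Testing sample strings against the DFA:
  '10' -> rejected
  '10100' -> accepted
  '0101' -> accepted
  '00001' -> accepted
Checking each option for a counterexample:
  (A) (0|1)*1: '1' is rejected by the DFA but matches the regex → eliminated
  (B) (0|1)*01(0|1)*: agrees with the DFA on all strings of length ≤ 4
  (C) 0(0|1)*: '0' is rejected by the DFA but matches the regex → eliminated
  (D) ((0|1)(0|1))*: ε is rejected by the DFA but matches the regex → eliminated
Only (B) (0|1)*01(0|1)* is consistent with the DFA.

Final answer: (B) (0|1)*01(0|1)*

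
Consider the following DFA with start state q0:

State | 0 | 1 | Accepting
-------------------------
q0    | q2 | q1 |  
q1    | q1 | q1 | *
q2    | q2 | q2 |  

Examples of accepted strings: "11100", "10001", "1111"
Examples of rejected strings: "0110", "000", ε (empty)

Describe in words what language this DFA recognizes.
non-empty binary strings starting with 1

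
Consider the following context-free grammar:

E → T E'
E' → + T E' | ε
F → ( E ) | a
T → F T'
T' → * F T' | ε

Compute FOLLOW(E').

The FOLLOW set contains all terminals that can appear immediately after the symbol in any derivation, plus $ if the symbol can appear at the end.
Useful FIRST sets: FIRST(E') = {+, ε}, FIRST(T') = {*, ε} (both E' and T' are nullable).
FOLLOW(E): E is the start symbol → $; E appears in F → ( E ) followed by ')' → FOLLOW(E) = {), $}.
FOLLOW(E'): E' appears at the right end of E → T E' and of E' → + T E', so FOLLOW(E') ⊇ FOLLOW(E) (the second occurrence adds nothing new). FOLLOW(E') = {), $}.

Final answer: {$, )}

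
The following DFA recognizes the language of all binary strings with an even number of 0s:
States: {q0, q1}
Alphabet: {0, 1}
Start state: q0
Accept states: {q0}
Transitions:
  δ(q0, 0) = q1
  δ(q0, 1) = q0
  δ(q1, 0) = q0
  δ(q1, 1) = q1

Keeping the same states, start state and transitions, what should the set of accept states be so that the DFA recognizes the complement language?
The DFA is complete (every state has a transition on every symbol), so the complement
is recognized by the same DFA with accepting and non-accepting states swapped.
Original accept states: {q0}
Complement accept states = All states - Original accept states
= {q0, q1} - {q0}
= {q1}
Complement language: strings with an ODD number of 0s

Final answer: {q1}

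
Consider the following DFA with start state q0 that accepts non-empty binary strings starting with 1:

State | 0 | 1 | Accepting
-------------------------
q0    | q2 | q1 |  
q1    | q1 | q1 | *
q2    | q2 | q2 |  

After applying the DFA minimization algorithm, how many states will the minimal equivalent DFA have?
All 3 states are reachable from q0, so none can be removed as unreachable.
Table-filling: first mark every (accepting, non-accepting) pair as distinguishable (accepting: {q1}; non-accepting: {q0, q2}).
Round 1: (q0, q2) on '1' go to q1 and q2, already distinguishable → mark.
Every pair of states is distinguishable, so the DFA is already minimal.
Equivalence classes: {q0}, {q1}, {q2} → 3 states.

Final answer: 3 states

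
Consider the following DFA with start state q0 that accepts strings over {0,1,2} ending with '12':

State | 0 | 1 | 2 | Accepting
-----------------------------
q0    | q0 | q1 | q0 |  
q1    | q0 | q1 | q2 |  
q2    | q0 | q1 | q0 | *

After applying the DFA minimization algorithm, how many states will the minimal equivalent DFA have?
All 3 states are reachable from q0, so none can be removed as unreachable.
Table-filling: first mark every (accepting, non-accepting) pair as distinguishable (accepting: {q2}; non-accepting: {q0, q1}).
Round 1: (q0, q1) on '2' go to q0 and q2, already distinguishable → mark.
Every pair of states is distinguishable, so the DFA is already minimal.
Equivalence classes: {q0}, {q1}, {q2} → 3 states.

Final answer: 3 states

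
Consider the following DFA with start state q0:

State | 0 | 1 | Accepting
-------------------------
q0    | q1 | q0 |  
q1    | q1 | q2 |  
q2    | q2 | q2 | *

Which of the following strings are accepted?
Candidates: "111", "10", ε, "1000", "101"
"111": q0 → q0 → q0 → q0; q0 is not accepting → rejected
"10": q0 → q0 → q1; q1 is not accepting → rejected
ε: q0; q0 is not accepting → rejected
"1000": q0 → q0 → q1 → q1 → q1; q1 is not accepting → rejected
"101": q0 → q0 → q1 → q2; q2 is accepting → accepted

Final answer: "101"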